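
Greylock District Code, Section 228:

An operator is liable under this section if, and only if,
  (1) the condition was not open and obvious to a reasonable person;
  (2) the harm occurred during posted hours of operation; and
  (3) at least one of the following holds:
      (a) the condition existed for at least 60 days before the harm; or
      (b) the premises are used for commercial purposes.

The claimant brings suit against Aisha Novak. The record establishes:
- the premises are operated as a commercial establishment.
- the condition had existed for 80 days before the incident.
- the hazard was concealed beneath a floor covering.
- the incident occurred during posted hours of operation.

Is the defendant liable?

Yes — liable.

(1) not open/obvious — holds.
(2) during posted hours — holds.
(a) condition ≥60 days old — met.
(b) commercial use — satisfied.
So (3) is satisfied (T OR T).
Overall: T AND T AND T → true.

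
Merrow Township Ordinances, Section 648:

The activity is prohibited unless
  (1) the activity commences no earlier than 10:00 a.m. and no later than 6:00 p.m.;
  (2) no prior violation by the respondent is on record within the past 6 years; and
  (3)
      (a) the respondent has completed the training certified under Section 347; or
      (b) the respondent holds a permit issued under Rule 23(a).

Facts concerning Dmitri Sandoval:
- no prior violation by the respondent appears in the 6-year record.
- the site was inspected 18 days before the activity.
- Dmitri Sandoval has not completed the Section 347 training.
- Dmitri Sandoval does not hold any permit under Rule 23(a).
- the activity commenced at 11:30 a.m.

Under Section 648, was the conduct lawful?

(1) start within hours — met.
(2) no prior violation — satisfied.
(a) training certified — not satisfied.
(b) holds permit — fails.
So (3) is not satisfied (F OR F).
Overall = T AND T AND F = false.

No — unlawful.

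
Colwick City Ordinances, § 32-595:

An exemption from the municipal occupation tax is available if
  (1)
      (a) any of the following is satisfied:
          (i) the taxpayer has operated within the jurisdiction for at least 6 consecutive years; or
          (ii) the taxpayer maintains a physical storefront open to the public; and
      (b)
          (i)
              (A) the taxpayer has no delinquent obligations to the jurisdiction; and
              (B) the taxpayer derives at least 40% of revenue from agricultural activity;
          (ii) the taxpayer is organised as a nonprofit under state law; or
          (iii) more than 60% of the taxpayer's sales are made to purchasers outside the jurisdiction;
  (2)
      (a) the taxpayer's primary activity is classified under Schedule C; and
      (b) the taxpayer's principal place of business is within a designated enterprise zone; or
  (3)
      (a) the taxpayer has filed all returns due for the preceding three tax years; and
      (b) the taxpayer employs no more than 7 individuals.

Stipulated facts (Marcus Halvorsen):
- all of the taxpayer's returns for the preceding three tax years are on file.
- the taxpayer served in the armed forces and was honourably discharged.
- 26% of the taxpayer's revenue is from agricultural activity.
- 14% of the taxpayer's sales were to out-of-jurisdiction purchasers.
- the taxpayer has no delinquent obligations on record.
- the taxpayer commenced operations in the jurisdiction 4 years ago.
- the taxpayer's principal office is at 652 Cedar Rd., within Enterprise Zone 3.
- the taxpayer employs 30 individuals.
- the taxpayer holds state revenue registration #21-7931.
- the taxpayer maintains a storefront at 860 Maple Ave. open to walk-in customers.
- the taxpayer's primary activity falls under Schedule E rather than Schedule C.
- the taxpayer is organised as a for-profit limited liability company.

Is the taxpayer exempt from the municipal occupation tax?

No — not exempt.

(i) ≥ 6 yrs in jurisdiction — fails.
(ii) has storefront — satisfied.
(a) = F OR T = true.
(A) no delinquency — met.
(B) ≥40% agricultural — not met.
(i): T AND F → false.
(ii) nonprofit — fails.
(iii) >60% out-of-jur. sales — not satisfied.
(b) = F OR F OR F = false.
(1): T AND F → false.
(a) Schedule C activity — fails.
(b) in enterprise zone — satisfied.
(2): F AND T → false.
(a) returns current — satisfied.
(b) ≤ 7 employees — not met.
(3): T AND F → false.
Overall = F OR F OR F = false.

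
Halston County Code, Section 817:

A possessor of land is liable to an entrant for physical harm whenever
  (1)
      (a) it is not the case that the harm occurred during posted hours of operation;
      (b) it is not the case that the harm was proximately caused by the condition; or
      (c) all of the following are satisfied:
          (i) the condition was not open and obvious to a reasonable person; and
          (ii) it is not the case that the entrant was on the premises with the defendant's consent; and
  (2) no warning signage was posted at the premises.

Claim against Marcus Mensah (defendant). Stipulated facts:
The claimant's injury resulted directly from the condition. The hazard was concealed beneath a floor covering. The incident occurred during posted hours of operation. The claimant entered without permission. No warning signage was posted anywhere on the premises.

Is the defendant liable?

Yes — liable.

(a) not (during posted hours) — not satisfied.
(b) not (proximate cause) — not satisfied.
(i) not open/obvious — met.
(ii) not (consent to enter) — met.
(c) = T AND T = true.
(1) = F OR F OR T = true.
(2) no signage posted — holds.
Overall: T AND T → true.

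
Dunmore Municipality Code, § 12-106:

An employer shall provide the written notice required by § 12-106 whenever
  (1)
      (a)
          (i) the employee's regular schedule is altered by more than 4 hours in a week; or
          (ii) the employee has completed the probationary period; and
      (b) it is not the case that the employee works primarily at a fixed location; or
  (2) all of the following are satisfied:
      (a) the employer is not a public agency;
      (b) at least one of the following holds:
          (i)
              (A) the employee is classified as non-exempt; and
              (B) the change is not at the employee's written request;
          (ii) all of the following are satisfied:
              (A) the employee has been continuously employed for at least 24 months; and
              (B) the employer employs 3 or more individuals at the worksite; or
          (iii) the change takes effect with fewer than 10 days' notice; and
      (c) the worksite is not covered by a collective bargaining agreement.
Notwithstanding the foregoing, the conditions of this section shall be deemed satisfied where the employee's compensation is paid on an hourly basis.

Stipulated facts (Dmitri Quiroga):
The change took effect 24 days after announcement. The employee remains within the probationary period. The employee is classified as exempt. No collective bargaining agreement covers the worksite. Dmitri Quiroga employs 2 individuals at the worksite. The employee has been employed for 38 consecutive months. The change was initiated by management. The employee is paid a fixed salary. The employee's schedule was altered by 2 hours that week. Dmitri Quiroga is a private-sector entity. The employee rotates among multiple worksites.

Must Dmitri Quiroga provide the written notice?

(i) schedule shift > 4h — not met.
(ii) past probation — fails.
So (a) is not satisfied (F OR F).
(b) not (fixed location) — satisfied.
(1) = F AND T = false.
(a) not (public agency) — holds.
(A) non-exempt — not satisfied.
(B) not employee-requested — met.
(i) = F AND T = false.
(A) tenure ≥ 24 mo. — met.
(B) ≥ 3 at site — not met.
(ii): T AND F → false.
(iii) < 10 days' notice — not met.
So (b) is not satisfied (F OR F OR F).
(c) no CBA — satisfied.
So (2) is not satisfied (T AND F AND T).
So Overall is not satisfied (F OR F).
Exception (hourly-paid) — not satisfied.
Result: main false OR exception false → false.

No — not required.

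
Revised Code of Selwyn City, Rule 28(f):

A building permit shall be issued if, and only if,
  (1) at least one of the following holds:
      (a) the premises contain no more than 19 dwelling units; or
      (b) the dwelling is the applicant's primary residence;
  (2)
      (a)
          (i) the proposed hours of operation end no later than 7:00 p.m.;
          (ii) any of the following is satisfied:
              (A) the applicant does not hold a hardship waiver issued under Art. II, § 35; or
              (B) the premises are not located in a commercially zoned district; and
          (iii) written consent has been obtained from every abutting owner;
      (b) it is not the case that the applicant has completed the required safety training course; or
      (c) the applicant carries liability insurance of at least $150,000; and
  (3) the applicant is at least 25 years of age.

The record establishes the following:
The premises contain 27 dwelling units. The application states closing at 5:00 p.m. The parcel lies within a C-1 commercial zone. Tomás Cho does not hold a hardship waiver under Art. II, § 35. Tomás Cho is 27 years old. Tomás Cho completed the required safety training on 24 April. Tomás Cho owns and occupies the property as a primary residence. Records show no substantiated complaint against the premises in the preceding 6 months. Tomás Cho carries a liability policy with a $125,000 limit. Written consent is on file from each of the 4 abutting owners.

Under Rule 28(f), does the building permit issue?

Yes — granted.

(a) ≤ 19 units — not met.
(b) primary residence — satisfied.
So (1) is satisfied (F OR T).
(i) closes by 7 p.m. — holds.
(A) not (hardship waiver) — satisfied.
(B) not (commercially zoned) — not met.
So (ii) is satisfied (T OR F).
(iii) all abutters consent — satisfied.
So (a) is satisfied (T AND T AND T).
(b) not (safety training) — not met.
(c) insurance ≥ $150,000 — fails.
So (2) is satisfied (T OR F OR F).
(3) age ≥ 25 — satisfied.
Overall: T AND T AND T → true.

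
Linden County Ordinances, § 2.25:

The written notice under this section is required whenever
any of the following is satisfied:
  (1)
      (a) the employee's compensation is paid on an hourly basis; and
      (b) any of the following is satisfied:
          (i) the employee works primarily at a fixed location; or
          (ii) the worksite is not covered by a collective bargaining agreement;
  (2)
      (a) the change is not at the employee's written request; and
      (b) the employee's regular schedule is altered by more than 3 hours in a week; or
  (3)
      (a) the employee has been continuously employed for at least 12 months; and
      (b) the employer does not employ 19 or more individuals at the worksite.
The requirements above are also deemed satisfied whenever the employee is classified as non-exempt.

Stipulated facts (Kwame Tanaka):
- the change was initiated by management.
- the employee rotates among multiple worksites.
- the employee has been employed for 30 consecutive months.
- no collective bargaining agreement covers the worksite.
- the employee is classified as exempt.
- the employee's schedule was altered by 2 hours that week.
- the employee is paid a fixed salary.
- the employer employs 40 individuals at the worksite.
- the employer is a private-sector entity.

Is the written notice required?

No — not required.

(a) hourly-paid — not met.
(i) fixed location — not satisfied.
(ii) no CBA — satisfied.
(b): F OR T → true.
(1): F AND T → false.
(a) not employee-requested — met.
(b) schedule shift > 3h — fails.
(2): T AND F → false.
(a) tenure ≥ 12 mo. — satisfied.
(b) not (≥ 19 at site) — fails.
(3) = T AND F = false.
Overall: F OR F OR F → false.
Exception (non-exempt) — not satisfied.
Result: main false OR exception false → false.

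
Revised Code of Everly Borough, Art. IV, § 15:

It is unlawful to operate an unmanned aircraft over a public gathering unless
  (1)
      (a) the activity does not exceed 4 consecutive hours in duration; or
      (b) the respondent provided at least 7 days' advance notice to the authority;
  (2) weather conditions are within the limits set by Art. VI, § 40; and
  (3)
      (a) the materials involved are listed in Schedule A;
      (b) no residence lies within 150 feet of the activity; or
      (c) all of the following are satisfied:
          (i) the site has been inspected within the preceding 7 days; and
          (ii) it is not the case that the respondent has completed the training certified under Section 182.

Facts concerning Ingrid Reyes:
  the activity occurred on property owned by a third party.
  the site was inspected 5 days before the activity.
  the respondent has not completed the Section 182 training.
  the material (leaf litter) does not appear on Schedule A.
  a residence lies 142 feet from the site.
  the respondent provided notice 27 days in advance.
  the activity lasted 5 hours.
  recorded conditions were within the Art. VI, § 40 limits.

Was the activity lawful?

Yes — lawful.

(a) ≤ 4 hrs duration — not satisfied.
(b) ≥7 days' notice — satisfied.
So (1) is satisfied (F OR T).
(2) weather ok — satisfied.
(a) Schedule A material — not met.
(b) no residence in 150 ft — not satisfied.
(i) site inspected — met.
(ii) not (training certified) — holds.
(c) = T AND T = true.
(3) = F OR F OR T = true.
Overall: T AND T AND T → true.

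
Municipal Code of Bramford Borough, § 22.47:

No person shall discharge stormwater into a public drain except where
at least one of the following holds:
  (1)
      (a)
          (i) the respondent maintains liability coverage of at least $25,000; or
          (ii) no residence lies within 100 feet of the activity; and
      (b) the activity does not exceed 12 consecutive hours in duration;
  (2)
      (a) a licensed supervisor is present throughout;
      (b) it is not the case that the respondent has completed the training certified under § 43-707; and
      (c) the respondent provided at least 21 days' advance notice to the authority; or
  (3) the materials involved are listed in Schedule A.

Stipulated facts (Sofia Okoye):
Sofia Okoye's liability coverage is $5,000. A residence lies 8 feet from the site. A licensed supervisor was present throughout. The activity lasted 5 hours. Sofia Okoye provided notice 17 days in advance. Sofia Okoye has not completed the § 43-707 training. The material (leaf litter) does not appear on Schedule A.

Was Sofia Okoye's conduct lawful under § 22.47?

(i) coverage ≥ $25,000 — fails.
(ii) no residence in 100 ft — fails.
(a): F OR F → false.
(b) ≤ 12 hrs duration — satisfied.
(1): F AND T → false.
(a) supervisor present — holds.
(b) not (training certified) — met.
(c) ≥21 days' notice — not met.
(2): T AND T AND F → false.
(3) Schedule A material — not met.
So Overall is not satisfied (F OR F OR F).

No — unlawful.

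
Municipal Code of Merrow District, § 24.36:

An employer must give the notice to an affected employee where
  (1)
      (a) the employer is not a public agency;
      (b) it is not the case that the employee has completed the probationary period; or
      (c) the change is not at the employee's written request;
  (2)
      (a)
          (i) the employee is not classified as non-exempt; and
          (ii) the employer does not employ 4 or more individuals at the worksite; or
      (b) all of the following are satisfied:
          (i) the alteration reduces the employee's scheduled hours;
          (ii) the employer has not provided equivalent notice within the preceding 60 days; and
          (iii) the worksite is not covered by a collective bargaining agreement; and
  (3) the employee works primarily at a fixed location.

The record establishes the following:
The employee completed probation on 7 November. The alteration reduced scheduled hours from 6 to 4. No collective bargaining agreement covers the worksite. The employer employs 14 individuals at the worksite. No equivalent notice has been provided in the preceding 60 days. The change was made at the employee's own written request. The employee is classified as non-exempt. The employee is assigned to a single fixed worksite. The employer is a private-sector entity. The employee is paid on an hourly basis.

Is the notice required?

Yes — required.

(a) not (public agency) — holds.
(b) not (past probation) — not satisfied.
(c) not employee-requested — not satisfied.
(1): T OR F OR F → true.
(i) not (non-exempt) — fails.
(ii) not (≥ 4 at site) — not satisfied.
(a): F AND F → false.
(i) hours reduced — holds.
(ii) no recent notice — satisfied.
(iii) no CBA — holds.
(b): T AND T AND T → true.
(2): F OR T → true.
(3) fixed location — satisfied.
Overall = T AND T AND T = true.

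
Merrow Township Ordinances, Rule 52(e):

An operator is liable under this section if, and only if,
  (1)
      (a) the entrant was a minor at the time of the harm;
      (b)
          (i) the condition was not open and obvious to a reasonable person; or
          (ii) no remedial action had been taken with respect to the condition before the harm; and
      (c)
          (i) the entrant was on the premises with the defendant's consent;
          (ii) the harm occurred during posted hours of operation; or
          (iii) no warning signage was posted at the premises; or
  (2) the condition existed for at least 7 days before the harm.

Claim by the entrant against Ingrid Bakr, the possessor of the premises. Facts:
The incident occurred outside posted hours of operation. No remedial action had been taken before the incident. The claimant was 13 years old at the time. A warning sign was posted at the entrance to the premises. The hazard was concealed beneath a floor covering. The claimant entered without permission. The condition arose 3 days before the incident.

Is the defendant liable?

(a) entrant a minor — met.
(i) not open/obvious — holds.
(ii) no remedial action — holds.
So (b) is satisfied (T OR T).
(i) consent to enter — not satisfied.
(ii) during posted hours — fails.
(iii) no signage posted — not met.
(c) = F OR F OR F = false.
So (1) is not satisfied (T AND T AND F).
(2) condition ≥7 days old — not met.
Overall = F OR F = false.

No — not liable.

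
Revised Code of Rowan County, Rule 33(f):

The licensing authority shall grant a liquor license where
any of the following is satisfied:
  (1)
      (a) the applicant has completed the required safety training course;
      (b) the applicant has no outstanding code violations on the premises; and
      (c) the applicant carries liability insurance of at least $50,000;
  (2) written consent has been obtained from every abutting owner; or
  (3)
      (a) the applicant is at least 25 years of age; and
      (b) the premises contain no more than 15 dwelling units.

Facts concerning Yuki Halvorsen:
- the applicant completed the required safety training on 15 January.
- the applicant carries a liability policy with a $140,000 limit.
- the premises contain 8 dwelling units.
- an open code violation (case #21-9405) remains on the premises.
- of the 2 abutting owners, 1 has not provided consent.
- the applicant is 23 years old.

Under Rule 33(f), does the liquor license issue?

(a) safety training — satisfied.
(b) no code violations — not satisfied.
(c) insurance ≥ $50,000 — holds.
(1) = T AND F AND T = false.
(2) all abutters consent — not met.
(a) age ≥ 25 — not met.
(b) ≤ 15 units — satisfied.
(3) = F AND T = false.
Overall: F OR F OR F → false.

No — denied.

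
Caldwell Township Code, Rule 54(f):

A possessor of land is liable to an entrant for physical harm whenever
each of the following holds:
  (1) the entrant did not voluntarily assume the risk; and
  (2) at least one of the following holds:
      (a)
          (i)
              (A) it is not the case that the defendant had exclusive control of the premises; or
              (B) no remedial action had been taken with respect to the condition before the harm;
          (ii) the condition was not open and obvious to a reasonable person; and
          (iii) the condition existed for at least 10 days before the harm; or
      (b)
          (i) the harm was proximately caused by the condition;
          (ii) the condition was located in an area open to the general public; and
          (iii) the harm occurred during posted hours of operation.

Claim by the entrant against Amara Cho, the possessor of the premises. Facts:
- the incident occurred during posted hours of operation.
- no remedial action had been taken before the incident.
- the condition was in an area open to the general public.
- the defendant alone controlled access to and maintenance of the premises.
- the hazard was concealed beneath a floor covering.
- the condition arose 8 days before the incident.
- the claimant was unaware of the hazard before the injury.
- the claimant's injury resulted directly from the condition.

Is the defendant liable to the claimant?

(1) no assumed risk — satisfied.
(A) not (exclusive control) — not satisfied.
(B) no remedial action — met.
So (i) is satisfied (F OR T).
(ii) not open/obvious — satisfied.
(iii) condition ≥10 days old — not met.
So (a) is not satisfied (T AND T AND F).
(i) proximate cause — satisfied.
(ii) public area — holds.
(iii) during posted hours — met.
(b): T AND T AND T → true.
(2) = F OR T = true.
Overall = T AND T = true.

Yes — liable.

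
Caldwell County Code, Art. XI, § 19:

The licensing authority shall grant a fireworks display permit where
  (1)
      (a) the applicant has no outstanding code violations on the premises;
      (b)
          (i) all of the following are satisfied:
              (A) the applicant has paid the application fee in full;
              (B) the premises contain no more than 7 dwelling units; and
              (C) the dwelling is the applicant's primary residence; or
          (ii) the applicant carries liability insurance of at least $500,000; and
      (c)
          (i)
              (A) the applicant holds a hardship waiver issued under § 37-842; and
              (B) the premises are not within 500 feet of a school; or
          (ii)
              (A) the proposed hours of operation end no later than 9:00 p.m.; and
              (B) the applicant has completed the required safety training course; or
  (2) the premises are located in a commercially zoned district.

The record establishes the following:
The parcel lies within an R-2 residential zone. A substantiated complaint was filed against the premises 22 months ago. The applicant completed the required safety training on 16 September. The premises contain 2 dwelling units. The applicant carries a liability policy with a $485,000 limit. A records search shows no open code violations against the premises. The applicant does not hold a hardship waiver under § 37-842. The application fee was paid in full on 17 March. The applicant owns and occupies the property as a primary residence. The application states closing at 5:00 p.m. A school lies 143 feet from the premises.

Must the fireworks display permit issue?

(a) no code violations — satisfied.
(A) fee paid — satisfied.
(B) ≤ 7 units — satisfied.
(C) primary residence — satisfied.
(i) = T AND T AND T = true.
(ii) insurance ≥ $500,000 — not met.
So (b) is satisfied (T OR F).
(A) hardship waiver — not satisfied.
(B) ≥500 ft from school — not satisfied.
(i): F AND F → false.
(A) closes by 9 p.m. — met.
(B) safety training — met.
So (ii) is satisfied (T AND T).
(c): F OR T → true.
(1): T AND T AND T → true.
(2) commercially zoned — not met.
Overall = T OR F = true.

Yes — granted.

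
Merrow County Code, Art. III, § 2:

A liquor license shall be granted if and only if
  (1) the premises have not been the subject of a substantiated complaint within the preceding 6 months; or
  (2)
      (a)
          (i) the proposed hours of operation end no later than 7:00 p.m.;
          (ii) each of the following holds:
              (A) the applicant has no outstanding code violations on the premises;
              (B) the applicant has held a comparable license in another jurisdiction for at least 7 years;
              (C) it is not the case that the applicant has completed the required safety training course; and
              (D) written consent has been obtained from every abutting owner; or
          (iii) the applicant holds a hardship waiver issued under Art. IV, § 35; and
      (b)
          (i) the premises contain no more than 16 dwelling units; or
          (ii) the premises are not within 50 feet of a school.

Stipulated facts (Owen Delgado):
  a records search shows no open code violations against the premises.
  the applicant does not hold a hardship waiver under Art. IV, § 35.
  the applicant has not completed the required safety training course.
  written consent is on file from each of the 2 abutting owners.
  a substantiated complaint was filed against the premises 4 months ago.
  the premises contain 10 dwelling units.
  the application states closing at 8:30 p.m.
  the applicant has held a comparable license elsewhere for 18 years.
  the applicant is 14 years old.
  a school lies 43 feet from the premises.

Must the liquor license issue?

(1) no complaint in 6 mo. — fails.
(i) closes by 7 p.m. — not satisfied.
(A) no code violations — met.
(B) prior license ≥ 7 yr — satisfied.
(C) not (safety training) — satisfied.
(D) all abutters consent — satisfied.
So (ii) is satisfied (T AND T AND T AND T).
(iii) hardship waiver — not satisfied.
(a): F OR T OR F → true.
(i) ≤ 16 units — holds.
(ii) ≥50 ft from school — not met.
(b) = T OR F = true.
So (2) is satisfied (T AND T).
So Overall is satisfied (F OR T).

Yes — granted.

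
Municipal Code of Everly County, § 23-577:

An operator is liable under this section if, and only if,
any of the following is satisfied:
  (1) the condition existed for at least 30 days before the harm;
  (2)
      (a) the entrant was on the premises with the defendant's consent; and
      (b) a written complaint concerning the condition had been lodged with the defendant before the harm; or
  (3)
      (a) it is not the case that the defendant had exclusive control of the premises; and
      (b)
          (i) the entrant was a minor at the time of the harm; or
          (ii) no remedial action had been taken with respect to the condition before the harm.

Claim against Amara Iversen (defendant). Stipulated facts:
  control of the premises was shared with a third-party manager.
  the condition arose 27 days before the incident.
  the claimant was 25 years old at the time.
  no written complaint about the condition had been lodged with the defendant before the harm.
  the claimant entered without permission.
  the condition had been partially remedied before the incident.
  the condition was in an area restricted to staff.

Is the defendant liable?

(1) condition ≥30 days old — fails.
(a) consent to enter — not met.
(b) complaint lodged — not satisfied.
So (2) is not satisfied (F AND F).
(a) not (exclusive control) — holds.
(i) entrant a minor — not satisfied.
(ii) no remedial action — not met.
(b) = F OR F = false.
(3) = T AND F = false.
Overall: F OR F OR F → false.

No — not liable.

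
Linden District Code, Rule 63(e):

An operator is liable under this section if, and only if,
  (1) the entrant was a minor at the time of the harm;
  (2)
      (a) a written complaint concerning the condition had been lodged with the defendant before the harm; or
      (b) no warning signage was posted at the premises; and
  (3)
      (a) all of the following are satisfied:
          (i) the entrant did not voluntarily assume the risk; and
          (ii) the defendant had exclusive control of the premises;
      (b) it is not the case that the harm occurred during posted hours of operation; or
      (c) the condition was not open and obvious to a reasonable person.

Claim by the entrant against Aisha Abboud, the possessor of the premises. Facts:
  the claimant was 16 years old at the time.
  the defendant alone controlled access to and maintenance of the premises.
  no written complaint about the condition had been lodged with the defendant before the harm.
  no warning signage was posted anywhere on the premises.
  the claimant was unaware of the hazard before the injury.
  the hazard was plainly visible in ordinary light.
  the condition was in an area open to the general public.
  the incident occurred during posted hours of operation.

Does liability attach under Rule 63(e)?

Yes — liable.

(1) entrant a minor — met.
(a) complaint lodged — fails.
(b) no signage posted — holds.
(2): F OR T → true.
(i) no assumed risk — met.
(ii) exclusive control — holds.
So (a) is satisfied (T AND T).
(b) not (during posted hours) — not satisfied.
(c) not open/obvious — not met.
(3): T OR F OR F → true.
Overall: T AND T AND T → true.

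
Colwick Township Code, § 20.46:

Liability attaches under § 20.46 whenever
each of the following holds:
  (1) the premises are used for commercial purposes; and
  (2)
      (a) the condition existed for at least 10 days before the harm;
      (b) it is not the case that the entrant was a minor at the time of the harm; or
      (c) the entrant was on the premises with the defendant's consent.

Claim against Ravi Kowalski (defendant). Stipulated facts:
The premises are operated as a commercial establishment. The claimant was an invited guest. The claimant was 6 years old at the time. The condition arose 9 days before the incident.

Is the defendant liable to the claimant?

(1) commercial use — met.
(a) condition ≥10 days old — not met.
(b) not (entrant a minor) — fails.
(c) consent to enter — met.
So (2) is satisfied (F OR F OR T).
Overall: T AND T → true.

Yes — liable.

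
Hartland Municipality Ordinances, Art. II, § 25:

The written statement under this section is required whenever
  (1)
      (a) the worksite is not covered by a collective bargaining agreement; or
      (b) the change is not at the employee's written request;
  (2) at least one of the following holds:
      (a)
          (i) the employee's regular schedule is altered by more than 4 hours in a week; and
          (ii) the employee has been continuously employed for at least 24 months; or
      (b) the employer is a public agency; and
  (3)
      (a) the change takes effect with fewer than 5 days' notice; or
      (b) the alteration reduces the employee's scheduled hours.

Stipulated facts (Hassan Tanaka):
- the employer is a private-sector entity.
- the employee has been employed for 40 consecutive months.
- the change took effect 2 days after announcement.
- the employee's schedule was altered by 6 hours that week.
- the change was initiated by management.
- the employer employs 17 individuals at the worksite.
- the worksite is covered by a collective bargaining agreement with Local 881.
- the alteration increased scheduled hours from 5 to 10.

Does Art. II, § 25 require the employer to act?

Yes — required.

(a) no CBA — fails.
(b) not employee-requested — satisfied.
So (1) is satisfied (F OR T).
(i) schedule shift > 4h — met.
(ii) tenure ≥ 24 mo. — met.
(a) = T AND T = true.
(b) public agency — not satisfied.
(2) = T OR F = true.
(a) < 5 days' notice — met.
(b) hours reduced — not met.
So (3) is satisfied (T OR F).
So Overall is satisfied (T AND T AND T).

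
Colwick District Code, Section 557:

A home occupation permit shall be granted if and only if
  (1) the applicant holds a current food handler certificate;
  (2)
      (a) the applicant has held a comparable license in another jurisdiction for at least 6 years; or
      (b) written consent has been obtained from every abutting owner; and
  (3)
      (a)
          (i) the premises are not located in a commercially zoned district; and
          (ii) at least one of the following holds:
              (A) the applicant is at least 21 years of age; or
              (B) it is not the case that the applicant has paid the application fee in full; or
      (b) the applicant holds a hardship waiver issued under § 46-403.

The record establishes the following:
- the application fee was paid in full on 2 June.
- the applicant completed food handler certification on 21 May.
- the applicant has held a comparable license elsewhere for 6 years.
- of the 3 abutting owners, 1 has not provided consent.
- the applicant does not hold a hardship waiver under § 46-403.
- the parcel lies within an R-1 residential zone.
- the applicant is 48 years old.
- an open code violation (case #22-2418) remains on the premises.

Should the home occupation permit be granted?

(1) food handler cert. — holds.
(a) prior license ≥ 6 yr — holds.
(b) all abutters consent — not met.
(2): T OR F → true.
(i) not (commercially zoned) — met.
(A) age ≥ 21 — holds.
(B) not (fee paid) — fails.
So (ii) is satisfied (T OR F).
So (a) is satisfied (T AND T).
(b) hardship waiver — fails.
(3) = T OR F = true.
Overall: T AND T AND T → true.

Yes — granted.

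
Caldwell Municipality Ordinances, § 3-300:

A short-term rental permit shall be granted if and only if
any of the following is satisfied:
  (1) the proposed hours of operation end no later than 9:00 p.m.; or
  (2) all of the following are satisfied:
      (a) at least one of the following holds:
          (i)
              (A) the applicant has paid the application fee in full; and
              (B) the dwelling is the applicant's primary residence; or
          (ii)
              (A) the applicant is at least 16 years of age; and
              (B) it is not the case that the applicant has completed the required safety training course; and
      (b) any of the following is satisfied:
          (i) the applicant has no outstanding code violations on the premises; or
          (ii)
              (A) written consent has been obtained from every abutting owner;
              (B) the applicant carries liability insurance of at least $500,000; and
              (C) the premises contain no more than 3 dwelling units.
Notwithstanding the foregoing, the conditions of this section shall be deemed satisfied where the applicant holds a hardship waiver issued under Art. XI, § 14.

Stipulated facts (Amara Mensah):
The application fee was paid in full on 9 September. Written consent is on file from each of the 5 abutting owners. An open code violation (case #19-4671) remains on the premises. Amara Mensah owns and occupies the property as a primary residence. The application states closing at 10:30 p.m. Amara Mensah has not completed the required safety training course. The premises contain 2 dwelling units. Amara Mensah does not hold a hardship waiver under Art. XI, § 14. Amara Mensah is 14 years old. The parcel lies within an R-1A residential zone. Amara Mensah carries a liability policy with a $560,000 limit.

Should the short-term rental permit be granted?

Yes — granted.

(1) closes by 9 p.m. — fails.
(A) fee paid — satisfied.
(B) primary residence — satisfied.
(i): T AND T → true.
(A) age ≥ 16 — not satisfied.
(B) not (safety training) — satisfied.
So (ii) is not satisfied (F AND T).
So (a) is satisfied (T OR F).
(i) no code violations — not met.
(A) all abutters consent — satisfied.
(B) insurance ≥ $500,000 — satisfied.
(C) ≤ 3 units — holds.
(ii) = T AND T AND T = true.
(b) = F OR T = true.
(2) = T AND T = true.
Overall: F OR T → true.
Exception (hardship waiver) — not satisfied.
Result: main true OR exception false → true.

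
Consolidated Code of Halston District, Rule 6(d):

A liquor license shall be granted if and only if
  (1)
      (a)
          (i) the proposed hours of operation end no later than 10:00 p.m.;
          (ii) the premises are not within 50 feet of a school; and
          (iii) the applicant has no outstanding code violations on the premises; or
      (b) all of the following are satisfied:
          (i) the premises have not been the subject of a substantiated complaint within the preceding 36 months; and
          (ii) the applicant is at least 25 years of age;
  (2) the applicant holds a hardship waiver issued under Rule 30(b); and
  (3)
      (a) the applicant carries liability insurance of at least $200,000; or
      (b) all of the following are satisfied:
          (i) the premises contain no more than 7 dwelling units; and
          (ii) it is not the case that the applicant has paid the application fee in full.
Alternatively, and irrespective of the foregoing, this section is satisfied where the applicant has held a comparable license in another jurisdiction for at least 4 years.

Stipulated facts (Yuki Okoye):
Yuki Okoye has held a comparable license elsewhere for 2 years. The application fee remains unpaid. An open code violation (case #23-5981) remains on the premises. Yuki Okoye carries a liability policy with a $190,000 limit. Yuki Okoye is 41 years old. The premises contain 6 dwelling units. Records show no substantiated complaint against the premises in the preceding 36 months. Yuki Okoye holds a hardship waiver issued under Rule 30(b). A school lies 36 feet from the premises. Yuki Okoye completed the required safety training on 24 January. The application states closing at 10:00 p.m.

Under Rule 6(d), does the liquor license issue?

(i) closes by 10 p.m. — holds.
(ii) ≥50 ft from school — fails.
(iii) no code violations — not met.
(a) = T AND F AND F = false.
(i) no complaint in 36 mo. — satisfied.
(ii) age ≥ 25 — met.
(b) = T AND T = true.
So (1) is satisfied (F OR T).
(2) hardship waiver — holds.
(a) insurance ≥ $200,000 — not met.
(i) ≤ 7 units — holds.
(ii) not (fee paid) — met.
So (b) is satisfied (T AND T).
So (3) is satisfied (F OR T).
Overall: T AND T AND T → true.
Exception (prior license ≥ 4 yr) — not satisfied.
Result: main true OR exception false → true.

Yes — granted.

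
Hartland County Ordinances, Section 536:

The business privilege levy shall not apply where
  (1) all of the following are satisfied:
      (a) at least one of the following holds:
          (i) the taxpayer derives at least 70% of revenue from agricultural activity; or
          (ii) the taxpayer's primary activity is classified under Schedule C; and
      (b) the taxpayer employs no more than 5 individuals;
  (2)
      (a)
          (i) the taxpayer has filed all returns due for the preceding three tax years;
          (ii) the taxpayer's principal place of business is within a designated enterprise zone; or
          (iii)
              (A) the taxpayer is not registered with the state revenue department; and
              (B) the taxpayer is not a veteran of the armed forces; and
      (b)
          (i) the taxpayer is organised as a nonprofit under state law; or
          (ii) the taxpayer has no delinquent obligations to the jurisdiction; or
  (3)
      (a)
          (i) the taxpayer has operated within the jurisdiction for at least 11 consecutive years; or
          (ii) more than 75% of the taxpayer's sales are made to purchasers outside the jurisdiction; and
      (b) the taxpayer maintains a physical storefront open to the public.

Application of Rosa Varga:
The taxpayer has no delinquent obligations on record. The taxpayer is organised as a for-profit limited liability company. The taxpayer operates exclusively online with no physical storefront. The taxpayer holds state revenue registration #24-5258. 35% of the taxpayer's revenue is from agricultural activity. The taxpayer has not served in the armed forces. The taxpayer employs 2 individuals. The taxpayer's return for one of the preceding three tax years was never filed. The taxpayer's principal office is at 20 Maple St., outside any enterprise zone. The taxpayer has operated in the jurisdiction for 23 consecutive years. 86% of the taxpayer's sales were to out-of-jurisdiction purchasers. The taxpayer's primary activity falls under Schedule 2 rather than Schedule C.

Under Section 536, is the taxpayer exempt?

(i) ≥70% agricultural — fails.
(ii) Schedule C activity — fails.
So (a) is not satisfied (F OR F).
(b) ≤ 5 employees — satisfied.
(1) = F AND T = false.
(i) returns current — not met.
(ii) in enterprise zone — fails.
(A) not (state-registered) — fails.
(B) not (veteran) — holds.
So (iii) is not satisfied (F AND T).
(a): F OR F OR F → false.
(i) nonprofit — fails.
(ii) no delinquency — satisfied.
(b) = F OR T = true.
So (2) is not satisfied (F AND T).
(i) ≥ 11 yrs in jurisdiction — holds.
(ii) >75% out-of-jur. sales — met.
(a) = T OR T = true.
(b) has storefront — fails.
So (3) is not satisfied (T AND F).
So Overall is not satisfied (F OR F OR F).

No — not exempt.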